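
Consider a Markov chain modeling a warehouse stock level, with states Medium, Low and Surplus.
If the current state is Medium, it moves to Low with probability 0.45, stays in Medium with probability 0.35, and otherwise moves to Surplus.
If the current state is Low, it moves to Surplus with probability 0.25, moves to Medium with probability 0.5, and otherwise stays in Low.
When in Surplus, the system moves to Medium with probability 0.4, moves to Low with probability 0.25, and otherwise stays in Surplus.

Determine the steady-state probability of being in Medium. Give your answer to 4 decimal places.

0.4126

Let the stationary distribution be π with π = πP and π_1 + π_2 + π_3 = 1.
π_1 = 0.35·π_1 + 0.5·π_2 + 0.4·π_3
π_2 = 0.45·π_1 + 0.25·π_2 + 0.25·π_3
Solving with the normalization constraint gives π = (0.4126, 0.3325, 0.2549).
So the stationary probability of Medium is 0.4126.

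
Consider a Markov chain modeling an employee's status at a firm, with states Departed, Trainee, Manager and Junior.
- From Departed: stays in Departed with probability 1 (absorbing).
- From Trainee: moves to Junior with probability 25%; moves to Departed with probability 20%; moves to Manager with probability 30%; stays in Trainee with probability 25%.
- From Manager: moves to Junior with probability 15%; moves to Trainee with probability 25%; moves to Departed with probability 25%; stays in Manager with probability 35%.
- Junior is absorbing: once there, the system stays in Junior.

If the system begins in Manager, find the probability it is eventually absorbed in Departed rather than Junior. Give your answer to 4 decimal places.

0.5758

Let h(s) be the probability of absorption at Departed starting from transient state s. Then h(Departed) = 1 and h(Junior) = 0. By first-step analysis:
h(Trainee) = 0.2·1 + 0.25·h(Trainee) + 0.3·h(Manager) + 0.25·0
h(Manager) = 0.25·1 + 0.25·h(Trainee) + 0.35·h(Manager) + 0.15·0
Solving: h(Trainee) = 0.4970, h(Manager) = 0.5758.
Starting from Manager, the probability is 0.5758.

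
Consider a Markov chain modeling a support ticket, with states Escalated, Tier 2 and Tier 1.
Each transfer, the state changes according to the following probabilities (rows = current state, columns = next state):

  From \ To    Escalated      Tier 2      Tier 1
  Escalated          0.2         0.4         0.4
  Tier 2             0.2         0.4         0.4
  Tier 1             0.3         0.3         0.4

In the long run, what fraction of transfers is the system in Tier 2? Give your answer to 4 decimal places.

0.3600

Let the stationary distribution be π with π = πP and π_1 + π_2 + π_3 = 1.
π_1 = 0.2·π_1 + 0.2·π_2 + 0.3·π_3
π_2 = 0.4·π_1 + 0.4·π_2 + 0.3·π_3
Solving with the normalization constraint gives π = (0.2400, 0.3600, 0.4000).
So the stationary probability of Tier 2 is 0.3600.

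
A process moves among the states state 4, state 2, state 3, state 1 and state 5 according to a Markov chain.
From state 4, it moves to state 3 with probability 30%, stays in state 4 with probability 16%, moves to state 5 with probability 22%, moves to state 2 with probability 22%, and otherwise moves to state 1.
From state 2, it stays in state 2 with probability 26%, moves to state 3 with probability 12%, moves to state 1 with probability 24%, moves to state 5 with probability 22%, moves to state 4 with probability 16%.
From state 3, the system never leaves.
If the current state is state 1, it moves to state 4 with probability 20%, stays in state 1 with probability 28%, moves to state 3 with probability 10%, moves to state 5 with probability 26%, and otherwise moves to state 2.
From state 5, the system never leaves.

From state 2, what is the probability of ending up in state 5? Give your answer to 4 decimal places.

0.6108

Let h(s) be the probability of absorption at state 5 starting from transient state s. Then h(state 5) = 1 and h(state 3) = 0. By first-step analysis:
h(state 4) = 0.16·h(state 4) + 0.22·h(state 2) + 0.3·0 + 0.1·h(state 1) + 0.22·1
h(state 2) = 0.16·h(state 4) + 0.26·h(state 2) + 0.12·0 + 0.24·h(state 1) + 0.22·1
h(state 1) = 0.2·h(state 4) + 0.16·h(state 2) + 0.1·0 + 0.28·h(state 1) + 0.26·1
Solving: h(state 4) = 0.4975, h(state 2) = 0.6108, h(state 1) = 0.6350.
Starting from state 2, the probability is 0.6108.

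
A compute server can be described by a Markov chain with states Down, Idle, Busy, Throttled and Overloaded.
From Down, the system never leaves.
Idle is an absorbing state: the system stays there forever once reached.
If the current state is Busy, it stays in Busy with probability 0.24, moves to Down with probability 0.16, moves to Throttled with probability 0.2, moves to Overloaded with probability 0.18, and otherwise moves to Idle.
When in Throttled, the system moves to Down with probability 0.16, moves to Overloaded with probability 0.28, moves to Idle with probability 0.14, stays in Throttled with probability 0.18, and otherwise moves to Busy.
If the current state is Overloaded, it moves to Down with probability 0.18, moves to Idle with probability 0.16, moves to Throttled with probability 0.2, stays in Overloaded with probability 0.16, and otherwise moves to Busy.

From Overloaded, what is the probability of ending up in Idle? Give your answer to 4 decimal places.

Let h(s) be the probability of absorption at Idle starting from transient state s. Then h(Idle) = 1 and h(Down) = 0. By first-step analysis:
h(Busy) = 0.16·0 + 0.22·1 + 0.24·h(Busy) + 0.2·h(Throttled) + 0.18·h(Overloaded)
h(Throttled) = 0.16·0 + 0.14·1 + 0.24·h(Busy) + 0.18·h(Throttled) + 0.28·h(Overloaded)
h(Overloaded) = 0.18·0 + 0.16·1 + 0.3·h(Busy) + 0.2·h(Throttled) + 0.16·h(Overloaded)
Solving: h(Busy) = 0.5402, h(Throttled) = 0.5004, h(Overloaded) = 0.5026.
Starting from Overloaded, the probability is 0.5026.

0.5026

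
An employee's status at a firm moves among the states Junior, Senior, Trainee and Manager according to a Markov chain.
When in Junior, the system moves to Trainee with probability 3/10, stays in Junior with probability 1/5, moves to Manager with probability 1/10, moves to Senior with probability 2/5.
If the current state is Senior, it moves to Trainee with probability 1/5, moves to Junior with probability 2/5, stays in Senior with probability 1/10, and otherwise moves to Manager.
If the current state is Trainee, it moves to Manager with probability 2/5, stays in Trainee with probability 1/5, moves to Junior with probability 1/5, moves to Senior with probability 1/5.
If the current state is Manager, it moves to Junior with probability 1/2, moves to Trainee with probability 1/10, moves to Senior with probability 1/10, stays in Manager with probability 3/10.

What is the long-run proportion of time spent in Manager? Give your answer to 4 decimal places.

0.2566

Let the stationary distribution be π with π = πP and π_1 + π_2 + π_3 + π_4 = 1.
π_1 = 0.2·π_1 + 0.4·π_2 + 0.2·π_3 + 0.5·π_4
π_2 = 0.4·π_1 + 0.1·π_2 + 0.2·π_3 + 0.1·π_4
π_3 = 0.3·π_1 + 0.2·π_2 + 0.2·π_3 + 0.1·π_4
Solving with the normalization constraint gives π = (0.3203, 0.2167, 0.2064, 0.2566).
So the stationary probability of Manager is 0.2566.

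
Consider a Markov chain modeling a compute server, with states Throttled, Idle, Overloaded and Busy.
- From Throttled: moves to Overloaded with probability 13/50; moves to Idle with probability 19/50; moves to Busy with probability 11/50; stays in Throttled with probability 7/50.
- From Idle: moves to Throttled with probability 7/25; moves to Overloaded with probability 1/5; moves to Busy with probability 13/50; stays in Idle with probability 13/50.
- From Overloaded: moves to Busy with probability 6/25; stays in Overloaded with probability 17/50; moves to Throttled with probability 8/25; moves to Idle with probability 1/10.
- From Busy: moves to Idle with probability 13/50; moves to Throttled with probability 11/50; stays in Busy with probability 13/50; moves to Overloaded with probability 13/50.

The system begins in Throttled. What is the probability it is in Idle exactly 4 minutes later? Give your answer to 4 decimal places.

0.2461

Propagate the distribution vector 4 minutes from Throttled.
After 0 minutes: (1.0000, 0.0000, 0.0000, 0.0000)
After 1 minute: (0.1400, 0.3800, 0.2600, 0.2200)
After 2 minutes: (0.2576, 0.2352, 0.2580, 0.2492)
After 3 minutes: (0.2393, 0.2496, 0.2665, 0.2445)
After 4 minutes: (0.2425, 0.2461, 0.2663, 0.2451)
P(in Idle after 4 minutes) = 0.2461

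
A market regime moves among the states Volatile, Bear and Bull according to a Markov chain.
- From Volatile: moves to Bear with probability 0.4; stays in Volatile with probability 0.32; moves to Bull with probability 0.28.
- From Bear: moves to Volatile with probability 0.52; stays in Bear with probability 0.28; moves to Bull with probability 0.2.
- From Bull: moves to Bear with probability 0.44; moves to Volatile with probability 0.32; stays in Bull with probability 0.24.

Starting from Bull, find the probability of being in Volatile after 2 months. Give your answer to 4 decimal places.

0.4080

Sum over the intermediate state after 1 month:
P = P(Bull→Volatile)·P(Volatile→Volatile) + P(Bull→Bear)·P(Bear→Volatile) + P(Bull→Bull)·P(Bull→Volatile)
  = 0.32×0.32 + 0.44×0.52 + 0.24×0.32
  = 0.1024 + 0.2288 + 0.0768 = 0.4080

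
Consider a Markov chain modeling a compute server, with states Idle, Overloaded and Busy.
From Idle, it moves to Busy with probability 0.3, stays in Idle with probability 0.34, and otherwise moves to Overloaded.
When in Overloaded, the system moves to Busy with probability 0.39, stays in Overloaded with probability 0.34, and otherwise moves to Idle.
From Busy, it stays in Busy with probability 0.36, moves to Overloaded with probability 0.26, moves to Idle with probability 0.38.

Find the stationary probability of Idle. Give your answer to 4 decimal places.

Let the stationary distribution be π with π = πP and π_1 + π_2 + π_3 = 1.
π_1 = 0.34·π_1 + 0.27·π_2 + 0.38·π_3
π_2 = 0.36·π_1 + 0.34·π_2 + 0.26·π_3
Solving with the normalization constraint gives π = (0.3317, 0.3187, 0.3497).
So the stationary probability of Idle is 0.3317.

0.3317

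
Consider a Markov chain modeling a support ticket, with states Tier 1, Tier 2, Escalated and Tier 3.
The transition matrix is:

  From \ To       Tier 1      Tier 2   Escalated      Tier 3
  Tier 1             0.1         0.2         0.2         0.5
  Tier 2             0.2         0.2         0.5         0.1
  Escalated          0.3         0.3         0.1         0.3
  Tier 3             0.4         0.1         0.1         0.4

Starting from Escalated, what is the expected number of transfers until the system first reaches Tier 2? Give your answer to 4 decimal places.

5.1961

Let t(s) be the expected number of transfers to first reach Tier 2 from state s, with t(Tier 2) = 0. Conditioning on the first transfer:
t(Tier 1) = 1 + 0.1·t(Tier 1) + 0.2·t(Escalated) + 0.5·t(Tier 3)
t(Escalated) = 1 + 0.3·t(Tier 1) + 0.1·t(Escalated) + 0.3·t(Tier 3)
t(Tier 3) = 1 + 0.4·t(Tier 1) + 0.1·t(Escalated) + 0.4·t(Tier 3)
Solving: t(Tier 1) = 5.8333, t(Escalated) = 5.1961, t(Tier 3) = 6.4216.
Expected transfers from Escalated to Tier 2: 5.1961.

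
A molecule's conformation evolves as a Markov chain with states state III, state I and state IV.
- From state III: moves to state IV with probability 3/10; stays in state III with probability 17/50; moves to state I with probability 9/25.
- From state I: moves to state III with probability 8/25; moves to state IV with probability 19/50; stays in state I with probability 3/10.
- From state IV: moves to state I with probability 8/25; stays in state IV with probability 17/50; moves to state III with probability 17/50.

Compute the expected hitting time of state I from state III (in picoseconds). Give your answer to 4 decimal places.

Let t(s) be the expected number of picoseconds to first reach state I from state s, with t(state I) = 0. Conditioning on the first picosecond:
t(state III) = 1 + 0.34·t(state III) + 0.3·t(state IV)
t(state IV) = 1 + 0.34·t(state III) + 0.34·t(state IV)
Solving: t(state III) = 2.8777, t(state IV) = 2.9976.
Expected picoseconds from state III to state I: 2.8777.

2.8777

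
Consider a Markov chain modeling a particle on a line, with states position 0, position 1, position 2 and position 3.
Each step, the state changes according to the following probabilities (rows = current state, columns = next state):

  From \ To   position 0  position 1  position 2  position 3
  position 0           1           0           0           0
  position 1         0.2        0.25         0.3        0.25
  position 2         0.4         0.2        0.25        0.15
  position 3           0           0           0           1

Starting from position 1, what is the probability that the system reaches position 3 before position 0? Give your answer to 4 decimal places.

0.4627

Let h(s) be the probability of absorption at position 3 starting from transient state s. Then h(position 3) = 1 and h(position 0) = 0. By first-step analysis:
h(position 1) = 0.2·0 + 0.25·h(position 1) + 0.3·h(position 2) + 0.25·1
h(position 2) = 0.4·0 + 0.2·h(position 1) + 0.25·h(position 2) + 0.15·1
Solving: h(position 1) = 0.4627, h(position 2) = 0.3234.
Starting from position 1, the probability is 0.4627.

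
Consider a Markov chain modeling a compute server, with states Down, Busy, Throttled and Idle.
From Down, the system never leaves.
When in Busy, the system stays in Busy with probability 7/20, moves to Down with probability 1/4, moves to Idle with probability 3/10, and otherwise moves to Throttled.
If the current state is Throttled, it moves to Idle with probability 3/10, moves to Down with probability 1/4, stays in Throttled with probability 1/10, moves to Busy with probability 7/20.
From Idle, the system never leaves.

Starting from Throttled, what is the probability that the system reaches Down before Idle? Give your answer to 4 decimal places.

Let h(s) be the probability of absorption at Down starting from transient state s. Then h(Down) = 1 and h(Idle) = 0. By first-step analysis:
h(Busy) = 0.25·1 + 0.35·h(Busy) + 0.1·h(Throttled) + 0.3·0
h(Throttled) = 0.25·1 + 0.35·h(Busy) + 0.1·h(Throttled) + 0.3·0
Solving: h(Busy) = 0.4545, h(Throttled) = 0.4545.
Starting from Throttled, the probability is 0.4545.

0.4545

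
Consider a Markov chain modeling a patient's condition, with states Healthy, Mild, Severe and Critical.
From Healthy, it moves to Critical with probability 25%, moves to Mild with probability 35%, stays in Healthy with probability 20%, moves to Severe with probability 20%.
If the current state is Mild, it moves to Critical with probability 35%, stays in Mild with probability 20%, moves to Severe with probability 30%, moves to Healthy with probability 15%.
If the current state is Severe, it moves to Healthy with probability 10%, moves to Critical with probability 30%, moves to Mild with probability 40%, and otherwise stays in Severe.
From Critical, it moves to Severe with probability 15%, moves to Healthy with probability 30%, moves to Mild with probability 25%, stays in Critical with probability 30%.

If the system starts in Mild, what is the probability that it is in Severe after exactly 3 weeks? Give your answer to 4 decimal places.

Propagate the distribution vector 3 weeks from Mild.
After 0 weeks: (0.0000, 1.0000, 0.0000, 0.0000)
After 1 week: (0.1500, 0.2000, 0.3000, 0.3500)
After 2 weeks: (0.1950, 0.3000, 0.2025, 0.3025)
After 3 weeks: (0.1950, 0.2849, 0.2149, 0.3053)
P(in Severe after 3 weeks) = 0.2149

0.2149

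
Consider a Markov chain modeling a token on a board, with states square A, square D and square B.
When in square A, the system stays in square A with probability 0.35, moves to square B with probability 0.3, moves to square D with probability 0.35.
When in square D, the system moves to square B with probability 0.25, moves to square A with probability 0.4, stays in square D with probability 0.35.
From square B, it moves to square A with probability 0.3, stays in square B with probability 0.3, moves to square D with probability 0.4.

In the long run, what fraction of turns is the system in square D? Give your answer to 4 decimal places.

0.3641

Let the stationary distribution be π with π = πP and π_1 + π_2 + π_3 = 1.
π_1 = 0.35·π_1 + 0.4·π_2 + 0.3·π_3
π_2 = 0.35·π_1 + 0.35·π_2 + 0.4·π_3
Solving with the normalization constraint gives π = (0.3541, 0.3641, 0.2818).
So the stationary probability of square D is 0.3641.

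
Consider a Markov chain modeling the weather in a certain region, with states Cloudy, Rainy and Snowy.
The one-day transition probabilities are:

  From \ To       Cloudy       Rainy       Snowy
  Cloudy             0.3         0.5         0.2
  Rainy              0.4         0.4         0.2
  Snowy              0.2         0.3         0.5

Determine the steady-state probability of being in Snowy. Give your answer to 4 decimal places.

Let the stationary distribution be π with π = πP and π_1 + π_2 + π_3 = 1.
π_1 = 0.3·π_1 + 0.4·π_2 + 0.2·π_3
π_2 = 0.5·π_1 + 0.4·π_2 + 0.3·π_3
Solving with the normalization constraint gives π = (0.3117, 0.4026, 0.2857).
So the stationary probability of Snowy is 0.2857.

0.2857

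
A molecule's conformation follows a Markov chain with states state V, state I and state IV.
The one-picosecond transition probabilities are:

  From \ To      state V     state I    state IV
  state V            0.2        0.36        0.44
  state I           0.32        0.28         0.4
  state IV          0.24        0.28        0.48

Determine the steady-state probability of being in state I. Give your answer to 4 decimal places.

0.3003

Let the stationary distribution be π with π = πP and π_1 + π_2 + π_3 = 1.
π_1 = 0.2·π_1 + 0.32·π_2 + 0.24·π_3
π_2 = 0.36·π_1 + 0.28·π_2 + 0.28·π_3
Solving with the normalization constraint gives π = (0.2539, 0.3003, 0.4458).
So the stationary probability of state I is 0.3003.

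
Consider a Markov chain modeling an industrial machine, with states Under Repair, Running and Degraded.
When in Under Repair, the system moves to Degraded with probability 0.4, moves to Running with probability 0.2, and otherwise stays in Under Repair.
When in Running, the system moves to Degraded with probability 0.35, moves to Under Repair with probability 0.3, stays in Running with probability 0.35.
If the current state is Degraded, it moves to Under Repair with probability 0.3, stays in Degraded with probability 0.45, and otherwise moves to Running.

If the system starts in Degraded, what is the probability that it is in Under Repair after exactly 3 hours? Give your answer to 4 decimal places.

Propagate the distribution vector 3 hours from Degraded.
After 0 hours: (0.0000, 0.0000, 1.0000)
After 1 hour: (0.3000, 0.2500, 0.4500)
After 2 hours: (0.3300, 0.2600, 0.4100)
After 3 hours: (0.3330, 0.2595, 0.4075)
P(in Under Repair after 3 hours) = 0.3330

0.3330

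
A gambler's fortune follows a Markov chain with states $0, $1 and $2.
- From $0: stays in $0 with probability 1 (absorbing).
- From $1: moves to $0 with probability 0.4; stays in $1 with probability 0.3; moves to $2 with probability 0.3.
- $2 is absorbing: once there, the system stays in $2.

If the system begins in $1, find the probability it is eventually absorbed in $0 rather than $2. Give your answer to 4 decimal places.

0.5714

Let h(s) be the probability of absorption at $0 starting from transient state s. Then h($0) = 1 and h($2) = 0. By first-step analysis:
h($1) = 0.4·1 + 0.3·h($1) + 0.3·0
Solving: h($1) = 0.5714.
Starting from $1, the probability is 0.5714.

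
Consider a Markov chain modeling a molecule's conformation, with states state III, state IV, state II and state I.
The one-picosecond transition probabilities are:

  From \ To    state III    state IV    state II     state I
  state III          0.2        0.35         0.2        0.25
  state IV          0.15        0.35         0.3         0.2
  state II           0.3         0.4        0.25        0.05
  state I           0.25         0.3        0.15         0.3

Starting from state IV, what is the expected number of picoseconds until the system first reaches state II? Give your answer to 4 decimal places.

Let t(s) be the expected number of picoseconds to first reach state II from state s, with t(state II) = 0. Conditioning on the first picosecond:
t(state III) = 1 + 0.2·t(state III) + 0.35·t(state IV) + 0.25·t(state I)
t(state IV) = 1 + 0.15·t(state III) + 0.35·t(state IV) + 0.2·t(state I)
t(state I) = 1 + 0.25·t(state III) + 0.3·t(state IV) + 0.3·t(state I)
Solving: t(state III) = 4.5146, t(state IV) = 4.0500, t(state I) = 4.7767.
Expected picoseconds from state IV to state II: 4.0500.

4.0500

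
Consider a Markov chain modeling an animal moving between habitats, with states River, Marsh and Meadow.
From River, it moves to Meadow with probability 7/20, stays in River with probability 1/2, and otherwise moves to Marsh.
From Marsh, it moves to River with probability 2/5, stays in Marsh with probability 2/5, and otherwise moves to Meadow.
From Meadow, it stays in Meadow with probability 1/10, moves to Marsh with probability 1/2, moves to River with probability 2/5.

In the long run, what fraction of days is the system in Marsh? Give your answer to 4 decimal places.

Let the stationary distribution be π with π = πP and π_1 + π_2 + π_3 = 1.
π_1 = 0.5·π_1 + 0.4·π_2 + 0.4·π_3
π_2 = 0.15·π_1 + 0.4·π_2 + 0.5·π_3
Solving with the normalization constraint gives π = (0.4444, 0.3131, 0.2424).
So the stationary probability of Marsh is 0.3131.

0.3131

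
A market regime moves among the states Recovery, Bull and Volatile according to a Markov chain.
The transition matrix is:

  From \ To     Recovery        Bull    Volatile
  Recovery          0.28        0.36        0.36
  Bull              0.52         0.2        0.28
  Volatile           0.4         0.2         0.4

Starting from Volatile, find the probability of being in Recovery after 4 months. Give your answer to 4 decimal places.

0.3848

Propagate the distribution vector 4 months from Volatile.
After 0 months: (0.0000, 0.0000, 1.0000)
After 1 month: (0.4000, 0.2000, 0.4000)
After 2 months: (0.3760, 0.2640, 0.3600)
After 3 months: (0.3866, 0.2602, 0.3533)
After 4 months: (0.3848, 0.2618, 0.3533)
P(in Recovery after 4 months) = 0.3848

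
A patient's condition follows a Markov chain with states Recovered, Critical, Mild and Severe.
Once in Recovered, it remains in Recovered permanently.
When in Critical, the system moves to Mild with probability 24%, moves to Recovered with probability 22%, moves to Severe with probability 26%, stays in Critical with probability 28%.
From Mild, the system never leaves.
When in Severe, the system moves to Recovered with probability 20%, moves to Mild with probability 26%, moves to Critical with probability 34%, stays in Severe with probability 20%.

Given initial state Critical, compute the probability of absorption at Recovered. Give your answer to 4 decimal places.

0.4676

Let h(s) be the probability of absorption at Recovered starting from transient state s. Then h(Recovered) = 1 and h(Mild) = 0. By first-step analysis:
h(Critical) = 0.22·1 + 0.28·h(Critical) + 0.24·0 + 0.26·h(Severe)
h(Severe) = 0.2·1 + 0.34·h(Critical) + 0.26·0 + 0.2·h(Severe)
Solving: h(Critical) = 0.4676, h(Severe) = 0.4487.
Starting from Critical, the probability is 0.4676.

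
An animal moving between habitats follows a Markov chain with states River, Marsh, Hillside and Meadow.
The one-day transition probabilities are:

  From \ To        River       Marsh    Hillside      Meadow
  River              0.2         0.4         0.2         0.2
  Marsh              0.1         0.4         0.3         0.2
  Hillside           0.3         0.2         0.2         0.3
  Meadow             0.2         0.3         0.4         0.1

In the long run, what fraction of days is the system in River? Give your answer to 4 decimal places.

Let the stationary distribution be π with π = πP and π_1 + π_2 + π_3 + π_4 = 1.
π_1 = 0.2·π_1 + 0.1·π_2 + 0.3·π_3 + 0.2·π_4
π_2 = 0.4·π_1 + 0.4·π_2 + 0.2·π_3 + 0.3·π_4
π_3 = 0.2·π_1 + 0.3·π_2 + 0.2·π_3 + 0.4·π_4
Solving with the normalization constraint gives π = (0.1949, 0.3246, 0.2738, 0.2067).
So the stationary probability of River is 0.1949.

0.1949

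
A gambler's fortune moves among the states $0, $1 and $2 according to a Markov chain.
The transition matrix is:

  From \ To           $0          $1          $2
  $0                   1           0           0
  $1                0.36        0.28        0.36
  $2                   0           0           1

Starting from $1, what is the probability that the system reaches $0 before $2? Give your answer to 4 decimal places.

0.5000

Let h(s) be the probability of absorption at $0 starting from transient state s. Then h($0) = 1 and h($2) = 0. By first-step analysis:
h($1) = 0.36·1 + 0.28·h($1) + 0.36·0
Solving: h($1) = 0.5000.
Starting from $1, the probability is 0.5000.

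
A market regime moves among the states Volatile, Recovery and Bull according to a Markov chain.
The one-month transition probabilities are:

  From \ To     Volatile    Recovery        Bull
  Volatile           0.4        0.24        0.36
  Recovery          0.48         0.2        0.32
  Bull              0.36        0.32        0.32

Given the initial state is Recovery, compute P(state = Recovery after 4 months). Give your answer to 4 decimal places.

0.2566

Propagate the distribution vector 4 months from Recovery.
After 0 months: (0.0000, 1.0000, 0.0000)
After 1 month: (0.4800, 0.2000, 0.3200)
After 2 months: (0.4032, 0.2576, 0.3392)
After 3 months: (0.4070, 0.2568, 0.3361)
After 4 months: (0.4071, 0.2566, 0.3363)
P(in Recovery after 4 months) = 0.2566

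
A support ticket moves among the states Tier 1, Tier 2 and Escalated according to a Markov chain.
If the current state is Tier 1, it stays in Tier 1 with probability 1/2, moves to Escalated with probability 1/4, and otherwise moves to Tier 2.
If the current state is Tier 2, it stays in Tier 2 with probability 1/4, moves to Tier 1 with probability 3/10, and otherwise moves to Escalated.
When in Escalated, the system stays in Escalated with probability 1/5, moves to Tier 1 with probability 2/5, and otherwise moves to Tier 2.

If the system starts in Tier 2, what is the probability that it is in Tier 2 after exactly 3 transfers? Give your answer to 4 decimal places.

0.2916

Propagate the distribution vector 3 transfers from Tier 2.
After 0 transfers: (0.0000, 1.0000, 0.0000)
After 1 transfer: (0.3000, 0.2500, 0.4500)
After 2 transfers: (0.4050, 0.3175, 0.2775)
After 3 transfers: (0.4088, 0.2916, 0.2996)
P(in Tier 2 after 3 transfers) = 0.2916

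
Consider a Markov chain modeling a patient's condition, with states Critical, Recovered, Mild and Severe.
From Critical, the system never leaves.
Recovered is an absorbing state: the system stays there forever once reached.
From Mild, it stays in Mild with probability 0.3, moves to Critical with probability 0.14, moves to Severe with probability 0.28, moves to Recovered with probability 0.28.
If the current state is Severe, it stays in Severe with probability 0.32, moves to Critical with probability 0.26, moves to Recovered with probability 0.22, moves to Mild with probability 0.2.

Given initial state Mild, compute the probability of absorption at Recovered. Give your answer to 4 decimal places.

0.6000

Let h(s) be the probability of absorption at Recovered starting from transient state s. Then h(Recovered) = 1 and h(Critical) = 0. By first-step analysis:
h(Mild) = 0.14·0 + 0.28·1 + 0.3·h(Mild) + 0.28·h(Severe)
h(Severe) = 0.26·0 + 0.22·1 + 0.2·h(Mild) + 0.32·h(Severe)
Solving: h(Mild) = 0.6000, h(Severe) = 0.5000.
Starting from Mild, the probability is 0.6000.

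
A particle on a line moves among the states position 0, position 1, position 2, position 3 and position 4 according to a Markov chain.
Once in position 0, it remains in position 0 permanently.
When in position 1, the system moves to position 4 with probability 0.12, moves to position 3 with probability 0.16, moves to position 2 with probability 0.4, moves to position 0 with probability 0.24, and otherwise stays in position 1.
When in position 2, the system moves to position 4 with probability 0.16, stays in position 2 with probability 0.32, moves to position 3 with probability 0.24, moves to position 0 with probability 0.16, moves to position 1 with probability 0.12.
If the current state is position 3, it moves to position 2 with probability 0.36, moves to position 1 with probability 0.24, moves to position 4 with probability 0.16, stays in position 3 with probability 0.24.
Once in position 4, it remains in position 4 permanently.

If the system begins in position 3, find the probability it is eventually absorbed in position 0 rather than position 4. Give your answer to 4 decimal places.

Let h(s) be the probability of absorption at position 0 starting from transient state s. Then h(position 0) = 1 and h(position 4) = 0. By first-step analysis:
h(position 1) = 0.24·1 + 0.08·h(position 1) + 0.4·h(position 2) + 0.16·h(position 3) + 0.12·0
h(position 2) = 0.16·1 + 0.12·h(position 1) + 0.32·h(position 2) + 0.24·h(position 3) + 0.16·0
h(position 3) = 0.24·h(position 1) + 0.36·h(position 2) + 0.24·h(position 3) + 0.16·0
Solving: h(position 1) = 0.5311, h(position 2) = 0.4661, h(position 3) = 0.3885.
Starting from position 3, the probability is 0.3885.

0.3885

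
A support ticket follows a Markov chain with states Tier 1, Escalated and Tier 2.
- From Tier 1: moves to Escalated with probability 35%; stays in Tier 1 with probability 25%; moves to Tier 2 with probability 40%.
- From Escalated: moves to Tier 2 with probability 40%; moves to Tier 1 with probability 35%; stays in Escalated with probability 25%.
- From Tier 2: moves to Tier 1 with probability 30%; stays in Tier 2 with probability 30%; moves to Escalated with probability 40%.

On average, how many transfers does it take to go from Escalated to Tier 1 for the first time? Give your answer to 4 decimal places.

3.0137

Let t(s) be the expected number of transfers to first reach Tier 1 from state s, with t(Tier 1) = 0. Conditioning on the first transfer:
t(Escalated) = 1 + 0.25·t(Escalated) + 0.4·t(Tier 2)
t(Tier 2) = 1 + 0.4·t(Escalated) + 0.3·t(Tier 2)
Solving: t(Escalated) = 3.0137, t(Tier 2) = 3.1507.
Expected transfers from Escalated to Tier 1: 3.0137.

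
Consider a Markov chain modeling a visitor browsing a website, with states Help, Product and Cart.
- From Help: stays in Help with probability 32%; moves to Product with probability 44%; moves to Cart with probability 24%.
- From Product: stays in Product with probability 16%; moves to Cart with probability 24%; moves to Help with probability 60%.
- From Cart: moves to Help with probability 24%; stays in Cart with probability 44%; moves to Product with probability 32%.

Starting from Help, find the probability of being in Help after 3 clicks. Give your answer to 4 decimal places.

0.3776

Propagate the distribution vector 3 clicks from Help.
After 0 clicks: (1.0000, 0.0000, 0.0000)
After 1 click: (0.3200, 0.4400, 0.2400)
After 2 clicks: (0.4240, 0.2880, 0.2880)
After 3 clicks: (0.3776, 0.3248, 0.2976)
P(in Help after 3 clicks) = 0.3776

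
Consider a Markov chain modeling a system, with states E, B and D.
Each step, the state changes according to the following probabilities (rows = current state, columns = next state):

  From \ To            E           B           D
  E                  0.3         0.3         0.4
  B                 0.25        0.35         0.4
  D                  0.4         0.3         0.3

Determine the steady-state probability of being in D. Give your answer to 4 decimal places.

Let the stationary distribution be π with π = πP and π_1 + π_2 + π_3 = 1.
π_1 = 0.3·π_1 + 0.25·π_2 + 0.4·π_3
π_2 = 0.3·π_1 + 0.35·π_2 + 0.3·π_3
Solving with the normalization constraint gives π = (0.3206, 0.3158, 0.3636).
So the stationary probability of D is 0.3636.

0.3636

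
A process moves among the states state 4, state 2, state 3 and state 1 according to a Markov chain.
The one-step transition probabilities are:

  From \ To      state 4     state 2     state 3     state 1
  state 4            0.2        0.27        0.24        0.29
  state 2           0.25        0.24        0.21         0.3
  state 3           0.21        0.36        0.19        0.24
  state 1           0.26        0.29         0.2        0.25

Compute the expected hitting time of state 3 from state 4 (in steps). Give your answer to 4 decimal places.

4.5307

Let t(s) be the expected number of steps to first reach state 3 from state s, with t(state 3) = 0. Conditioning on the first step:
t(state 4) = 1 + 0.2·t(state 4) + 0.27·t(state 2) + 0.29·t(state 1)
t(state 2) = 1 + 0.25·t(state 4) + 0.24·t(state 2) + 0.3·t(state 1)
t(state 1) = 1 + 0.26·t(state 4) + 0.29·t(state 2) + 0.25·t(state 1)
Solving: t(state 4) = 4.5307, t(state 2) = 4.6644, t(state 1) = 4.7076.
Expected steps from state 4 to state 3: 4.5307.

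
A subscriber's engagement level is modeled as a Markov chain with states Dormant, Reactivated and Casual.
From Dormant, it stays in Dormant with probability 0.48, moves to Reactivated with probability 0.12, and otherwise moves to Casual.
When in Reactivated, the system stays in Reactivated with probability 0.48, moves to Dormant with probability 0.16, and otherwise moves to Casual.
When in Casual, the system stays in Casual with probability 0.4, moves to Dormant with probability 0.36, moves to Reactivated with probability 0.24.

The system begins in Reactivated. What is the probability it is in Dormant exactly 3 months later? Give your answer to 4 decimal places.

Propagate the distribution vector 3 months from Reactivated.
After 0 months: (0.0000, 1.0000, 0.0000)
After 1 month: (0.1600, 0.4800, 0.3600)
After 2 months: (0.2832, 0.3360, 0.3808)
After 3 months: (0.3268, 0.2867, 0.3866)
P(in Dormant after 3 months) = 0.3268

0.3268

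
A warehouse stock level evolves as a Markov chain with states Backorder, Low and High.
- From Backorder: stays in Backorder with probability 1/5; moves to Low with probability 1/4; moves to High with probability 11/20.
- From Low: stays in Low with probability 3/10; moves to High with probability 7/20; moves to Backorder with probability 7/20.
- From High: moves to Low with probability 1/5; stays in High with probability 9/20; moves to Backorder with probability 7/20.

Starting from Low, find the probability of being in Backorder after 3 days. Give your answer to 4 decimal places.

0.3054

Propagate the distribution vector 3 days from Low.
After 0 days: (0.0000, 1.0000, 0.0000)
After 1 day: (0.3500, 0.3000, 0.3500)
After 2 days: (0.2975, 0.2475, 0.4550)
After 3 days: (0.3054, 0.2396, 0.4550)
P(in Backorder after 3 days) = 0.3054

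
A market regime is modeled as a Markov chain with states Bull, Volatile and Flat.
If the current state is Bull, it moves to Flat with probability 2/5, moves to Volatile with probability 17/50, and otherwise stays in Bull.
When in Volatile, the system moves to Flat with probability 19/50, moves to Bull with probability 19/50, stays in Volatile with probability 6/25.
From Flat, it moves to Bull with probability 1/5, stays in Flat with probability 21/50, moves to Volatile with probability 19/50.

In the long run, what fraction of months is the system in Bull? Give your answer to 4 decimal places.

0.2747

Let the stationary distribution be π with π = πP and π_1 + π_2 + π_3 = 1.
π_1 = 0.26·π_1 + 0.38·π_2 + 0.2·π_3
π_2 = 0.34·π_1 + 0.24·π_2 + 0.38·π_3
Solving with the normalization constraint gives π = (0.2747, 0.3237, 0.4016).
So the stationary probability of Bull is 0.2747.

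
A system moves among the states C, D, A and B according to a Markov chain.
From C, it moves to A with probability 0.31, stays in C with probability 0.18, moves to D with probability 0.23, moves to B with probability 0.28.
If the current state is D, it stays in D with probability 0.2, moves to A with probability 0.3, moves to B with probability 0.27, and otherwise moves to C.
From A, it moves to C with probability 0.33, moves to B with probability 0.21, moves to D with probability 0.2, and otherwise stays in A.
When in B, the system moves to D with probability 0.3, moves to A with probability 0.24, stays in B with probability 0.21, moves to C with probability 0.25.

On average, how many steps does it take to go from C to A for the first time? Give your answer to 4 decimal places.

3.4551

Let t(s) be the expected number of steps to first reach A from state s, with t(A) = 0. Conditioning on the first step:
t(C) = 1 + 0.18·t(C) + 0.23·t(D) + 0.28·t(B)
t(D) = 1 + 0.23·t(C) + 0.2·t(D) + 0.27·t(B)
t(B) = 1 + 0.25·t(C) + 0.3·t(D) + 0.21·t(B)
Solving: t(C) = 3.4551, t(D) = 3.4864, t(B) = 3.6831.
Expected steps from C to A: 3.4551.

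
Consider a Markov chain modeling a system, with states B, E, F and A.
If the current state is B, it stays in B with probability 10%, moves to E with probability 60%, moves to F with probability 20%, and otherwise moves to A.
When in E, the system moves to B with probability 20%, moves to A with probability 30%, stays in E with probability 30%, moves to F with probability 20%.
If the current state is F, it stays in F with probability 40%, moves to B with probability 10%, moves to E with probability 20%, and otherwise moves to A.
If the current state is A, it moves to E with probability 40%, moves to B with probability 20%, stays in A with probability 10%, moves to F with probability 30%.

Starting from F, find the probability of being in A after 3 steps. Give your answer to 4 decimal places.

Propagate the distribution vector 3 steps from F.
After 0 steps: (0.0000, 0.0000, 1.0000, 0.0000)
After 1 step: (0.1000, 0.2000, 0.4000, 0.3000)
After 2 steps: (0.1500, 0.3200, 0.3100, 0.2200)
After 3 steps: (0.1540, 0.3360, 0.2840, 0.2260)
P(in A after 3 steps) = 0.2260

0.2260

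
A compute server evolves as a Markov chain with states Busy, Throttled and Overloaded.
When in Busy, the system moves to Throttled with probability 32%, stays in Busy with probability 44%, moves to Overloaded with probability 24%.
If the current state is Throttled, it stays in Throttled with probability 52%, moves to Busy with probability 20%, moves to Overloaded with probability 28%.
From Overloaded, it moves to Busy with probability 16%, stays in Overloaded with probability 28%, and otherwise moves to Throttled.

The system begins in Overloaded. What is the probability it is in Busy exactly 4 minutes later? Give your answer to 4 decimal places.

Propagate the distribution vector 4 minutes from Overloaded.
After 0 minutes: (0.0000, 0.0000, 1.0000)
After 1 minute: (0.1600, 0.5600, 0.2800)
After 2 minutes: (0.2272, 0.4992, 0.2736)
After 3 minutes: (0.2436, 0.4855, 0.2709)
After 4 minutes: (0.2476, 0.4821, 0.2703)
P(in Busy after 4 minutes) = 0.2476

0.2476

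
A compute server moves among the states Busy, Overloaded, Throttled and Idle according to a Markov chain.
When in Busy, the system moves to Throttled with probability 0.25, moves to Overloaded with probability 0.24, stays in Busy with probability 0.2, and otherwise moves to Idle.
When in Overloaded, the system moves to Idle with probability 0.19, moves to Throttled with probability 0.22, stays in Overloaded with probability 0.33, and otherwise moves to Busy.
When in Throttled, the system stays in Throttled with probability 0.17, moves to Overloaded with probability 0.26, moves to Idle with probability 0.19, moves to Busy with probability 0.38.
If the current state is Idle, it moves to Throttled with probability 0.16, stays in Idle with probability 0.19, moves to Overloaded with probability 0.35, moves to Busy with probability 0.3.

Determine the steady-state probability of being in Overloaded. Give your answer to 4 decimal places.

0.2952

Let the stationary distribution be π with π = πP and π_1 + π_2 + π_3 + π_4 = 1.
π_1 = 0.2·π_1 + 0.26·π_2 + 0.38·π_3 + 0.3·π_4
π_2 = 0.24·π_1 + 0.33·π_2 + 0.26·π_3 + 0.35·π_4
π_3 = 0.25·π_1 + 0.22·π_2 + 0.17·π_3 + 0.16·π_4
Solving with the normalization constraint gives π = (0.2769, 0.2952, 0.2047, 0.2232).
So the stationary probability of Overloaded is 0.2952.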